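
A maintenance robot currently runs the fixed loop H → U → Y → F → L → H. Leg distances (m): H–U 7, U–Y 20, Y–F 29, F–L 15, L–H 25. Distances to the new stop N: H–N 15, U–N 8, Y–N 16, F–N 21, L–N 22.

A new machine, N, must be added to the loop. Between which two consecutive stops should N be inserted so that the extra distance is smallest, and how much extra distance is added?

Insertion cost between consecutive stops i–j is d(i,N) + d(N,j) − d(i,j):
  between H and U: 15 + 8 − 7 = 16
  between U and Y: 8 + 16 − 20 = 4
  between Y and F: 16 + 21 − 29 = 8
  between F and L: 21 + 22 − 15 = 28
  between L and H: 22 + 15 − 25 = 12
Cheapest insertion is between U and Y, adding 4.
New total = 96 + 4 = 100.

+4 m — insert N between U and Y.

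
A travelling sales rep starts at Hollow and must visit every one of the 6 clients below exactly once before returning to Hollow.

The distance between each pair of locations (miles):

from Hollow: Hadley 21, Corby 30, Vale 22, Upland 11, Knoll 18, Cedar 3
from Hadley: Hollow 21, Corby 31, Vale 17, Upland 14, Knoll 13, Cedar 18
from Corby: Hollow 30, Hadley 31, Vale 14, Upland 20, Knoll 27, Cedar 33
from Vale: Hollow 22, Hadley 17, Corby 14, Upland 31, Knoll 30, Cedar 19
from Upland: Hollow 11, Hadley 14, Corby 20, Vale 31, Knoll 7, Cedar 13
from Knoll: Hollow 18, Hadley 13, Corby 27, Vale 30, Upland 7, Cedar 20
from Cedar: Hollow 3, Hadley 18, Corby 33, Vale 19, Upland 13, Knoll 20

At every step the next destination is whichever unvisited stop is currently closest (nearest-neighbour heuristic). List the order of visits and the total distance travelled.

At Hollow the remaining stops are Cedar 3, Upland 11, Knoll 18, Hadley 21, Vale 22, Corby 30; go to Cedar.
At Cedar the remaining stops are Upland 13, Hadley 18, Vale 19, Knoll 20, Corby 33; go to Upland.
At Upland the remaining stops are Knoll 7, Hadley 14, Corby 20, Vale 31; go to Knoll.
At Knoll the remaining stops are Hadley 13, Corby 27, Vale 30; go to Hadley.
At Hadley the remaining stops are Vale 17, Corby 31; go to Vale.
At Vale the remaining stops are Corby 14; go to Corby.
Return Corby→Hollow: 30.
Total = 3 + 13 + 7 + 13 + 17 + 14 + 30 = 97.

97 miles along Hollow → Cedar → Upland → Knoll → Hadley → Vale → Corby → Hollow.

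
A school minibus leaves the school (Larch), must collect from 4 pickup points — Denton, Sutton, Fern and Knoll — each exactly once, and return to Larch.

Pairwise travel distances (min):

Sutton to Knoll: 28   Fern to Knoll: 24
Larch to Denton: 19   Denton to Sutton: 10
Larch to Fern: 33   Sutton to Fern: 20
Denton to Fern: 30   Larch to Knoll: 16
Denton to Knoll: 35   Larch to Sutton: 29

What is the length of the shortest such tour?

Shortest round trip = 89 min.

There are 12 distinct closed tours to check (reversals are equivalent).
Larch-Denton-Sutton-Fern-Knoll-Larch: 19+10+20+24+16 = 89
Larch-Denton-Sutton-Knoll-Fern-Larch: 19+10+28+24+33 = 114
Larch-Denton-Fern-Sutton-Knoll-Larch: 19+30+20+28+16 = 113
Larch-Denton-Fern-Knoll-Sutton-Larch: 19+30+24+28+29 = 130
Larch-Denton-Knoll-Sutton-Fern-Larch: 19+35+28+20+33 = 135
Larch-Denton-Knoll-Fern-Sutton-Larch: 19+35+24+20+29 = 127
Larch-Sutton-Denton-Fern-Knoll-Larch: 29+10+30+24+16 = 109
Larch-Sutton-Denton-Knoll-Fern-Larch: 29+10+35+24+33 = 131
Larch-Sutton-Fern-Denton-Knoll-Larch: 29+20+30+35+16 = 130
Larch-Sutton-Knoll-Denton-Fern-Larch: 29+28+35+30+33 = 155
Larch-Fern-Denton-Sutton-Knoll-Larch: 33+30+10+28+16 = 117
Larch-Fern-Sutton-Denton-Knoll-Larch: 33+20+10+35+16 = 114
The minimum is 89.
One optimal route: Larch → Denton → Sutton → Fern → Knoll → Larch (or its reverse).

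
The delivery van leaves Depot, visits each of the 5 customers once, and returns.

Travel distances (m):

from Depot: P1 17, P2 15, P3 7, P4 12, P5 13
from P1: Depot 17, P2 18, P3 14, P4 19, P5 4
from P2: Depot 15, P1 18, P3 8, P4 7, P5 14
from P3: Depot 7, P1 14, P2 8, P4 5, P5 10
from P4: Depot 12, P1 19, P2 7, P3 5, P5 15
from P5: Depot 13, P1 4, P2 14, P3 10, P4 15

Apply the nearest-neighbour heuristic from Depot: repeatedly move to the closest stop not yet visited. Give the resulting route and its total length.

Depot → [P3:7 / P4:12 / P5:13 / P2:15 / P1:17] → P3 (7)
P3 → [P4:5 / P2:8 / P5:10 / P1:14] → P4 (5)
P4 → [P2:7 / P5:15 / P1:19] → P2 (7)
P2 → [P5:14 / P1:18] → P5 (14)
P5 → [P1:4] → P1 (4)
Return P1→Depot: 17.
Total = 7 + 5 + 7 + 14 + 4 + 17 = 54.

Nearest-neighbour total = 54 m; route Depot → P3 → P4 → P2 → P5 → P1 → Depot.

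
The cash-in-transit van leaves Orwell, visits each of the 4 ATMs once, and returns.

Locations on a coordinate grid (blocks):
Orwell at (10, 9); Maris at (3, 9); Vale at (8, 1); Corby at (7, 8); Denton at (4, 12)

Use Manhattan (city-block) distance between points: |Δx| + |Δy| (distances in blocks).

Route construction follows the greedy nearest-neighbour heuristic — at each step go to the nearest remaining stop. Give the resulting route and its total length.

Total distance 38 blocks via the nearest-neighbour route Orwell → Corby → Maris → Denton → Vale → Orwell.

Orwell → [Corby:4 / Maris:7 / Denton:9 / Vale:10] → Corby (4)
Corby → [Maris:5 / Denton:7 / Vale:8] → Maris (5)
Maris → [Denton:4 / Vale:13] → Denton (4)
Denton → [Vale:15] → Vale (15)
Return Vale→Orwell: 10.
Total = 4 + 5 + 4 + 15 + 10 = 38.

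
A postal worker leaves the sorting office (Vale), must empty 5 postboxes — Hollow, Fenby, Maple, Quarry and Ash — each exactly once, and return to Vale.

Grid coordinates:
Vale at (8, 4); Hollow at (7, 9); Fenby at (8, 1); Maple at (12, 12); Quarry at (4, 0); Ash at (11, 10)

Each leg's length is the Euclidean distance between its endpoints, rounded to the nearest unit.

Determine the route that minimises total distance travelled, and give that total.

Minimum total distance: 31.

With 5 stops there are 5!/2 = 60 distinct round trips (a route and its reverse cost the same).
Vale→Hollow→Fenby→Maple→Quarry→Ash→Vale: 5+8+12+14+12+7 = 58
Vale→Hollow→Fenby→Maple→Ash→Quarry→Vale: 5+8+12+2+12+6 = 45
Vale→Hollow→Fenby→Quarry→Maple→Ash→Vale: 5+8+4+14+2+7 = 40
Vale→Hollow→Fenby→Quarry→Ash→Maple→Vale: 5+8+4+12+2+9 = 40
Vale→Hollow→Fenby→Ash→Maple→Quarry→Vale: 5+8+9+2+14+6 = 44
Vale→Hollow→Fenby→Ash→Quarry→Maple→Vale: 5+8+9+12+14+9 = 57
Vale→Hollow→Maple→Fenby→Quarry→Ash→Vale: 5+6+12+4+12+7 = 46
Vale→Hollow→Maple→Fenby→Ash→Quarry→Vale: 5+6+12+9+12+6 = 50
Vale→Hollow→Maple→Quarry→Fenby→Ash→Vale: 5+6+14+4+9+7 = 45
Vale→Hollow→Maple→Quarry→Ash→Fenby→Vale: 5+6+14+12+9+3 = 49
Vale→Hollow→Maple→Ash→Fenby→Quarry→Vale: 5+6+2+9+4+6 = 32
Vale→Hollow→Maple→Ash→Quarry→Fenby→Vale: 5+6+2+12+4+3 = 32
Vale→Hollow→Quarry→Fenby→Maple→Ash→Vale: 5+9+4+12+2+7 = 39
Vale→Hollow→Quarry→Fenby→Ash→Maple→Vale: 5+9+4+9+2+9 = 38
… (46 more)
Vale→Fenby→Quarry→Hollow→Maple→Ash→Vale: 3+4+9+6+2+7 = 31  ← best
The minimum is 31.
One optimal route: Vale → Fenby → Quarry → Hollow → Maple → Ash → Vale (or its reverse).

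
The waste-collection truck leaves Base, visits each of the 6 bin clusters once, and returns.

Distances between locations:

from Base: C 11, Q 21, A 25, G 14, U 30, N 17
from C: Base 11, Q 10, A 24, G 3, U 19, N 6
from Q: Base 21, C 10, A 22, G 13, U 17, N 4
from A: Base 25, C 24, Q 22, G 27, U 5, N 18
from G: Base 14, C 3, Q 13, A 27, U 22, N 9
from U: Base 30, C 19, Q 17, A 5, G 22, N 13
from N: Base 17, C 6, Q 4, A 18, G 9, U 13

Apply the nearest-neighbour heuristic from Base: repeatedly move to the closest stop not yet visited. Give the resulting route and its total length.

74 along Base → C → G → N → Q → U → A → Base.

At Base the remaining stops are C 11, G 14, N 17, Q 21, A 25, U 30; go to C.
At C the remaining stops are G 3, N 6, Q 10, U 19, A 24; go to G.
At G the remaining stops are N 9, Q 13, U 22, A 27; go to N.
At N the remaining stops are Q 4, U 13, A 18; go to Q.
At Q the remaining stops are U 17, A 22; go to U.
At U the remaining stops are A 5; go to A.
Return A→Base: 25.
Total = 11 + 3 + 9 + 4 + 17 + 5 + 25 = 74.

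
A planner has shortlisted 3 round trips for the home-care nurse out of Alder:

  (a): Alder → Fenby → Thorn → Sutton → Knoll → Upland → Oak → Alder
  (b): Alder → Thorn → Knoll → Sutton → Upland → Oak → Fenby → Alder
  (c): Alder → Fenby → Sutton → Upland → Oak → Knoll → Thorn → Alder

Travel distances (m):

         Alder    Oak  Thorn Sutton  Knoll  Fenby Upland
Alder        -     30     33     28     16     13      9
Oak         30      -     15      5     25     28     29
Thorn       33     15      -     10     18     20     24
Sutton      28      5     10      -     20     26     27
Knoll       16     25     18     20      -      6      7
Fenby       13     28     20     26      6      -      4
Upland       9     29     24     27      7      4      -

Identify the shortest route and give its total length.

129 m — (a) is the shortest.

(a): 13 + 20 + 10 + 20 + 7 + 29 + 30 = 129
(b): 33 + 18 + 20 + 27 + 29 + 28 + 13 = 168
(c): 13 + 26 + 27 + 29 + 25 + 18 + 33 = 171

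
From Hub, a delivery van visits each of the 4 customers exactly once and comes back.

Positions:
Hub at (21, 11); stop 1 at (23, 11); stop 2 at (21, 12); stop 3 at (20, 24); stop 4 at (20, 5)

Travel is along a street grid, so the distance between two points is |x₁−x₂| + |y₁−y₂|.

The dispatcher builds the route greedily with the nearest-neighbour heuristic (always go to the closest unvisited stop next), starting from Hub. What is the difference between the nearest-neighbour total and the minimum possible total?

Excess over optimum: 2.

Hub: stop 2=1, stop 1=2, stop 4=7, stop 3=14 ⇒ stop 2
stop 2: stop 1=3, stop 4=8, stop 3=13 ⇒ stop 1
stop 1: stop 4=9, stop 3=16 ⇒ stop 4
stop 4: stop 3=19 ⇒ stop 3
NN route Hub → stop 2 → stop 1 → stop 4 → stop 3 → Hub costs 46.
Optimal: Hub → stop 1 → stop 2 → stop 3 → stop 4 → Hub costs 44 (by enumerating all 12 distinct tours).
Excess = 46 − 44 = 2.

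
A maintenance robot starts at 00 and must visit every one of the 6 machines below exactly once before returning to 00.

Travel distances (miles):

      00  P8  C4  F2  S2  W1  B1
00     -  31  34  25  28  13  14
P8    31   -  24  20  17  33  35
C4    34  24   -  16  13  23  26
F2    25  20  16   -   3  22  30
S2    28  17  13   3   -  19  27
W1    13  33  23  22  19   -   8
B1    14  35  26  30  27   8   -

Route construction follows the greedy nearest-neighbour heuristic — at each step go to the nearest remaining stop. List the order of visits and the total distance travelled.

At 00 the remaining stops are W1 13, B1 14, F2 25, S2 28, P8 31, C4 34; go to W1.
At W1 the remaining stops are B1 8, S2 19, F2 22, C4 23, P8 33; go to B1.
At B1 the remaining stops are C4 26, S2 27, F2 30, P8 35; go to C4.
At C4 the remaining stops are S2 13, F2 16, P8 24; go to S2.
At S2 the remaining stops are F2 3, P8 17; go to F2.
At F2 the remaining stops are P8 20; go to P8.
Return P8→00: 31.
Total = 13 + 8 + 26 + 13 + 3 + 20 + 31 = 114.

Nearest-neighbour total = 114 miles; route 00 → W1 → B1 → C4 → S2 → F2 → P8 → 00.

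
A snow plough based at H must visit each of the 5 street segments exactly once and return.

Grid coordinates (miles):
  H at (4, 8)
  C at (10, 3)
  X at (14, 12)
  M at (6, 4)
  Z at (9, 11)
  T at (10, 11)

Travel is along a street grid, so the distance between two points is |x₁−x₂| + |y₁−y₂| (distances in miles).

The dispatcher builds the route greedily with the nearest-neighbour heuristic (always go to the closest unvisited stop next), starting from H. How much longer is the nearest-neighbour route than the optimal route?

H: M=6, Z=8, T=9, C=11, X=14 ⇒ M
M: C=5, Z=10, T=11, X=16 ⇒ C
C: T=8, Z=9, X=13 ⇒ T
T: Z=1, X=5 ⇒ Z
Z: X=6 ⇒ X
NN route H → M → C → T → Z → X → H costs 40.
Optimal: H → M → C → X → T → Z → H costs 38 (by enumerating all 60 distinct tours).
Excess = 40 − 38 = 2.

The nearest-neighbour route is 2 miles longer than optimal.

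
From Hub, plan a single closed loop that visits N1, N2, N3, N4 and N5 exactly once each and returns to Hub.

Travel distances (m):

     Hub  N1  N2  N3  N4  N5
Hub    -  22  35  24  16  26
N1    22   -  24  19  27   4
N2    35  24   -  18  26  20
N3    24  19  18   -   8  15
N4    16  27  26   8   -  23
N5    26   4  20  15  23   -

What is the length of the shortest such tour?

Shortest round trip = 88 m.

Hub - N1 - N2 - N3 - N4 - N5 - Hub: 22+24+18+8+23+26 = 121
Hub - N1 - N2 - N3 - N5 - N4 - Hub: 22+24+18+15+23+16 = 118
Hub - N1 - N2 - N4 - N3 - N5 - Hub: 22+24+26+8+15+26 = 121
Hub - N1 - N2 - N4 - N5 - N3 - Hub: 22+24+26+23+15+24 = 134
Hub - N1 - N2 - N5 - N3 - N4 - Hub: 22+24+20+15+8+16 = 105
Hub - N1 - N2 - N5 - N4 - N3 - Hub: 22+24+20+23+8+24 = 121
Hub - N1 - N3 - N2 - N4 - N5 - Hub: 22+19+18+26+23+26 = 134
Hub - N1 - N3 - N2 - N5 - N4 - Hub: 22+19+18+20+23+16 = 118
Hub - N1 - N3 - N4 - N2 - N5 - Hub: 22+19+8+26+20+26 = 121
Hub - N1 - N3 - N4 - N5 - N2 - Hub: 22+19+8+23+20+35 = 127
Hub - N1 - N3 - N5 - N2 - N4 - Hub: 22+19+15+20+26+16 = 118
Hub - N1 - N3 - N5 - N4 - N2 - Hub: 22+19+15+23+26+35 = 140
Hub - N1 - N4 - N2 - N3 - N5 - Hub: 22+27+26+18+15+26 = 134
Hub - N1 - N4 - N2 - N5 - N3 - Hub: 22+27+26+20+15+24 = 134
… (46 more)
Hub - N1 - N5 - N2 - N3 - N4 - Hub: 22+4+20+18+8+16 = 88  ← best
The minimum is 88.
One optimal route: Hub → N1 → N5 → N2 → N3 → N4 → Hub (or its reverse).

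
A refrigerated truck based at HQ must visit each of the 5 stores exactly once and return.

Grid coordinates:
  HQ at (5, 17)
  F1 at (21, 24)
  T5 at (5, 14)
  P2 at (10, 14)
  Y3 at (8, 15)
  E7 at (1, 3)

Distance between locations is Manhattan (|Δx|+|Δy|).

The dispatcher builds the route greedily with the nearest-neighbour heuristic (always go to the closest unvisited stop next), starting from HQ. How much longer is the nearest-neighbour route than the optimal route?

HQ: T5=3, Y3=5, P2=8, E7=18, F1=23 ⇒ T5
T5: Y3=4, P2=5, E7=15, F1=26 ⇒ Y3
Y3: P2=3, E7=19, F1=22 ⇒ P2
P2: E7=20, F1=21 ⇒ E7
E7: F1=41 ⇒ F1
NN route HQ → T5 → Y3 → P2 → E7 → F1 → HQ costs 94.
Optimal: HQ → F1 → P2 → Y3 → T5 → E7 → HQ costs 84 (by enumerating all 60 distinct tours).
Excess = 94 − 84 = 10.

10 longer than the optimal tour.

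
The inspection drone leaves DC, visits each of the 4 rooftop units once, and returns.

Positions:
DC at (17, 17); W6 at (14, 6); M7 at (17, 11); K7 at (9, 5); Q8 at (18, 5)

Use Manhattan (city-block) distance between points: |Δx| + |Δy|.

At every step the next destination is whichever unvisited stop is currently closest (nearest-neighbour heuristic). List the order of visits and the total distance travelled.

At DC the remaining stops are M7 6, Q8 13, W6 14, K7 20; go to M7.
At M7 the remaining stops are Q8 7, W6 8, K7 14; go to Q8.
At Q8 the remaining stops are W6 5, K7 9; go to W6.
At W6 the remaining stops are K7 6; go to K7.
Return K7→DC: 20.
Total = 6 + 7 + 5 + 6 + 20 = 44.

44 along DC → M7 → Q8 → W6 → K7 → DC.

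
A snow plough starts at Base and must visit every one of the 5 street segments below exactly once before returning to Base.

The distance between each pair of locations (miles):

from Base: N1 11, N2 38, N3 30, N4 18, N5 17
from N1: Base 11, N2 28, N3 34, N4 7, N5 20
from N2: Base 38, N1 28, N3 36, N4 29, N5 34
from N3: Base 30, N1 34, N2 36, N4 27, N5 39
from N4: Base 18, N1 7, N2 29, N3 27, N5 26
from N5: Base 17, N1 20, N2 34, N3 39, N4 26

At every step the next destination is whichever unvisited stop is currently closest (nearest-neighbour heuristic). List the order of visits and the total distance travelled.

At Base the remaining stops are N1 11, N5 17, N4 18, N3 30, N2 38; go to N1.
At N1 the remaining stops are N4 7, N5 20, N2 28, N3 34; go to N4.
At N4 the remaining stops are N5 26, N3 27, N2 29; go to N5.
At N5 the remaining stops are N2 34, N3 39; go to N2.
At N2 the remaining stops are N3 36; go to N3.
Return N3→Base: 30.
Total = 11 + 7 + 26 + 34 + 36 + 30 = 144.

144 miles along Base → N1 → N4 → N5 → N2 → N3 → Base.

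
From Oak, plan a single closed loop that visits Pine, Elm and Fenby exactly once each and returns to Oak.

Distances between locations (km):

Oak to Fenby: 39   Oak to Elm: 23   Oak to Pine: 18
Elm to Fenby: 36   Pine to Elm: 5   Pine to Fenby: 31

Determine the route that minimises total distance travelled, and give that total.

With 3 stops there are 3!/2 = 3 distinct round trips (a route and its reverse cost the same).
Oak → Pine → Elm → Fenby → Oak: 18+5+36+39 = 98
Oak → Pine → Fenby → Elm → Oak: 18+31+36+23 = 108
Oak → Elm → Pine → Fenby → Oak: 23+5+31+39 = 98
The minimum is 98.
One optimal route: Oak → Pine → Elm → Fenby → Oak (or its reverse).

Shortest round trip = 98 km.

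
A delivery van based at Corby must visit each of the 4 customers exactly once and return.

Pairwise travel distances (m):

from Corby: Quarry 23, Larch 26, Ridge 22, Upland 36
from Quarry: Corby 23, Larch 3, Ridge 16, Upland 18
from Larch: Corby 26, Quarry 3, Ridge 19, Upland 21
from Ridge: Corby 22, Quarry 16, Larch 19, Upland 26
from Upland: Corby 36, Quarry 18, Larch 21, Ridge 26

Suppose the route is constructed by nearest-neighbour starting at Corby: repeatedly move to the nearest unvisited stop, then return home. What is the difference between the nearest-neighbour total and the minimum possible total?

From Corby: Ridge=22, Quarry=23, Larch=26, Upland=36 → choose Ridge (22).
From Ridge: Quarry=16, Larch=19, Upland=26 → choose Quarry (16).
From Quarry: Larch=3, Upland=18 → choose Larch (3).
From Larch: Upland=21 → choose Upland (21).
NN route Corby → Ridge → Quarry → Larch → Upland → Corby costs 98.
Optimal: Corby → Quarry → Larch → Upland → Ridge → Corby costs 95 (by enumerating all 12 distinct tours).
Excess = 98 − 95 = 3.

The nearest-neighbour route is 3 m longer than optimal.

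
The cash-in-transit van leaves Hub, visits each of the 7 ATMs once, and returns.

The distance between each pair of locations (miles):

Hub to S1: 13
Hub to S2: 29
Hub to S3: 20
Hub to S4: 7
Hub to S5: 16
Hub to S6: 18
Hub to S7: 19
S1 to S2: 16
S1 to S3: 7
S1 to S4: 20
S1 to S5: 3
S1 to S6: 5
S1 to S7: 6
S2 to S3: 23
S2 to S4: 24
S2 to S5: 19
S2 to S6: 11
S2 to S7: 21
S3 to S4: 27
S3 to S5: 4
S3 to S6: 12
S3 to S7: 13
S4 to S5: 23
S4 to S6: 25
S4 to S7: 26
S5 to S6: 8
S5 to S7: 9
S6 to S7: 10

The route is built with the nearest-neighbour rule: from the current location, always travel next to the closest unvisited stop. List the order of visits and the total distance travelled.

At Hub the remaining stops are S4 7, S1 13, S5 16, S6 18, S7 19, S3 20, S2 29; go to S4.
At S4 the remaining stops are S1 20, S5 23, S2 24, S6 25, S7 26, S3 27; go to S1.
At S1 the remaining stops are S5 3, S6 5, S7 6, S3 7, S2 16; go to S5.
At S5 the remaining stops are S3 4, S6 8, S7 9, S2 19; go to S3.
At S3 the remaining stops are S6 12, S7 13, S2 23; go to S6.
At S6 the remaining stops are S7 10, S2 11; go to S7.
At S7 the remaining stops are S2 21; go to S2.
Return S2→Hub: 29.
Total = 7 + 20 + 3 + 4 + 12 + 10 + 21 + 29 = 106.

Total distance 106 miles via the nearest-neighbour route Hub → S4 → S1 → S5 → S3 → S6 → S7 → S2 → Hub.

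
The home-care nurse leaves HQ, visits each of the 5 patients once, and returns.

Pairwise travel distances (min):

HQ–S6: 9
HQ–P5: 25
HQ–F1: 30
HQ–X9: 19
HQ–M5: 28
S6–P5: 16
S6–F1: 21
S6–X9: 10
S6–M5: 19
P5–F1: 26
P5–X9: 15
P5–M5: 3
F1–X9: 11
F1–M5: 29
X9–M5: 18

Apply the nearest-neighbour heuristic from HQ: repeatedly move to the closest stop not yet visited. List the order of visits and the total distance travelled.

Total distance 87 min via the nearest-neighbour route HQ → S6 → X9 → F1 → P5 → M5 → HQ.

From HQ: distances to unvisited — S6=9, X9=19, P5=25, M5=28, F1=30. Nearest is S6 (9).
From S6: distances to unvisited — X9=10, P5=16, M5=19, F1=21. Nearest is X9 (10).
From X9: distances to unvisited — F1=11, P5=15, M5=18. Nearest is F1 (11).
From F1: distances to unvisited — P5=26, M5=29. Nearest is P5 (26).
From P5: distances to unvisited — M5=3. Nearest is M5 (3).
Return M5→HQ: 28.
Total = 9 + 10 + 11 + 26 + 3 + 28 = 87.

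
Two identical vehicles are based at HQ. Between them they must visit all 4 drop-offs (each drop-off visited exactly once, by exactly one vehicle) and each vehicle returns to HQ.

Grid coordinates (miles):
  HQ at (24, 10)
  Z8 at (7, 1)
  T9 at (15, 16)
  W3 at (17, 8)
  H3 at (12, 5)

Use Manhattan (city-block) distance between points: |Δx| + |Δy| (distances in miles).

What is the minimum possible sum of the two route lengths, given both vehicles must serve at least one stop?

Minimum combined distance: 82 miles.

Check every non-empty split of the stops between the two vehicles; for each half take its own optimal tour:
  {Z8} + {T9, W3, H3}: 52 + 46 = 98
  {T9} + {Z8, W3, H3}: 30 + 52 = 82
  {Z8, T9} + {W3, H3}: 64 + 34 = 98
  {W3} + {Z8, T9, H3}: 18 + 64 = 82
  {Z8, W3} + {T9, H3}: 52 + 46 = 98
  {T9, W3} + {Z8, H3}: 34 + 52 = 86
  … (7 splits in total)
Best: vehicle 1 HQ → T9 → HQ = 30; vehicle 2 HQ → Z8 → H3 → W3 → HQ = 52; combined 82.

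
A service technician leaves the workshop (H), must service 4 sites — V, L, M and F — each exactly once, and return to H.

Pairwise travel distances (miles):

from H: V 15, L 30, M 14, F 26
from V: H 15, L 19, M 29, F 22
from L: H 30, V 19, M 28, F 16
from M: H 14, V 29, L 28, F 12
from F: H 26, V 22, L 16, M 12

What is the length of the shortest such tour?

76 miles — the shortest possible round trip.

There are 12 distinct closed tours to check (reversals are equivalent).
H → V → L → M → F → H: 15+19+28+12+26 = 100
H → V → L → F → M → H: 15+19+16+12+14 = 76
H → V → M → L → F → H: 15+29+28+16+26 = 114
H → V → M → F → L → H: 15+29+12+16+30 = 102
H → V → F → L → M → H: 15+22+16+28+14 = 95
H → V → F → M → L → H: 15+22+12+28+30 = 107
H → L → V → M → F → H: 30+19+29+12+26 = 116
H → L → V → F → M → H: 30+19+22+12+14 = 97
H → L → M → V → F → H: 30+28+29+22+26 = 135
H → L → F → V → M → H: 30+16+22+29+14 = 111
H → M → V → L → F → H: 14+29+19+16+26 = 104
H → M → L → V → F → H: 14+28+19+22+26 = 109
The minimum is 76.
One optimal route: H → V → L → F → M → H (or its reverse).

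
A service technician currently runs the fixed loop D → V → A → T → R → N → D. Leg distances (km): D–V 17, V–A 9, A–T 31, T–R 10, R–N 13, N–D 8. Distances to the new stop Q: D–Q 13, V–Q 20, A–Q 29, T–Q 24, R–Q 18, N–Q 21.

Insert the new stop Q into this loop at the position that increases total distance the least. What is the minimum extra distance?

Insertion cost between consecutive stops i–j is d(i,Q) + d(Q,j) − d(i,j):
  between D and V: 13 + 20 − 17 = 16
  between V and A: 20 + 29 − 9 = 40
  between A and T: 29 + 24 − 31 = 22
  between T and R: 24 + 18 − 10 = 32
  between R and N: 18 + 21 − 13 = 26
  between N and D: 21 + 13 − 8 = 26
Cheapest insertion is between D and V, adding 16.
New total = 88 + 16 = 104.

Minimum extra distance: 16 km, inserting Q between D and V.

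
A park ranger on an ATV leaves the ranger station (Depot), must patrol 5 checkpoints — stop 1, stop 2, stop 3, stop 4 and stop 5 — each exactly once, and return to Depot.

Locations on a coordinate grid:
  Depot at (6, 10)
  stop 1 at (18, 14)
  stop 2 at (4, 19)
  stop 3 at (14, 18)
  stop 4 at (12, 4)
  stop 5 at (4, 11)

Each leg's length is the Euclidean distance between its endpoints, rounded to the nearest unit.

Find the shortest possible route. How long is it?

With 5 stops there are 5!/2 = 60 distinct round trips (a route and its reverse cost the same).
Depot→stop 1→stop 2→stop 3→stop 4→stop 5→Depot: 13+15+10+14+11+2 = 65
Depot→stop 1→stop 2→stop 3→stop 5→stop 4→Depot: 13+15+10+12+11+8 = 69
Depot→stop 1→stop 2→stop 4→stop 3→stop 5→Depot: 13+15+17+14+12+2 = 73
Depot→stop 1→stop 2→stop 4→stop 5→stop 3→Depot: 13+15+17+11+12+11 = 79
Depot→stop 1→stop 2→stop 5→stop 3→stop 4→Depot: 13+15+8+12+14+8 = 70
Depot→stop 1→stop 2→stop 5→stop 4→stop 3→Depot: 13+15+8+11+14+11 = 72
Depot→stop 1→stop 3→stop 2→stop 4→stop 5→Depot: 13+6+10+17+11+2 = 59
Depot→stop 1→stop 3→stop 2→stop 5→stop 4→Depot: 13+6+10+8+11+8 = 56
Depot→stop 1→stop 3→stop 4→stop 2→stop 5→Depot: 13+6+14+17+8+2 = 60
Depot→stop 1→stop 3→stop 4→stop 5→stop 2→Depot: 13+6+14+11+8+9 = 61
Depot→stop 1→stop 3→stop 5→stop 2→stop 4→Depot: 13+6+12+8+17+8 = 64
Depot→stop 1→stop 3→stop 5→stop 4→stop 2→Depot: 13+6+12+11+17+9 = 68
Depot→stop 1→stop 4→stop 2→stop 3→stop 5→Depot: 13+12+17+10+12+2 = 66
Depot→stop 1→stop 4→stop 2→stop 5→stop 3→Depot: 13+12+17+8+12+11 = 73
… (46 more)
Depot→stop 4→stop 1→stop 3→stop 2→stop 5→Depot: 8+12+6+10+8+2 = 46  ← best
The minimum is 46.
One optimal route: Depot → stop 4 → stop 1 → stop 3 → stop 2 → stop 5 → Depot (or its reverse).

Shortest round trip = 46.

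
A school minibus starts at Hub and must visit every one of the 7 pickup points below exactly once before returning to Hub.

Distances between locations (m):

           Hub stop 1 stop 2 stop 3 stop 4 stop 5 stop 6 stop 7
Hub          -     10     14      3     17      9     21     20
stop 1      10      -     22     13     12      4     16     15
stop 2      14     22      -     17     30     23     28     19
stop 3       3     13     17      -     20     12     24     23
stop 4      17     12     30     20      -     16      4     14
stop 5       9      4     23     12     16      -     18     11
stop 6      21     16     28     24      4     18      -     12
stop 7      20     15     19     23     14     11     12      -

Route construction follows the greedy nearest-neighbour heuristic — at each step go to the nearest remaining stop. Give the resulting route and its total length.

80 m along Hub → stop 3 → stop 5 → stop 1 → stop 4 → stop 6 → stop 7 → stop 2 → Hub.

Hub → [stop 3:3 / stop 5:9 / stop 1:10 / stop 2:14 / stop 4:17 / stop 7:20 / stop 6:21] → stop 3 (3)
stop 3 → [stop 5:12 / stop 1:13 / stop 2:17 / stop 4:20 / stop 7:23 / stop 6:24] → stop 5 (12)
stop 5 → [stop 1:4 / stop 7:11 / stop 4:16 / stop 6:18 / stop 2:23] → stop 1 (4)
stop 1 → [stop 4:12 / stop 7:15 / stop 6:16 / stop 2:22] → stop 4 (12)
stop 4 → [stop 6:4 / stop 7:14 / stop 2:30] → stop 6 (4)
stop 6 → [stop 7:12 / stop 2:28] → stop 7 (12)
stop 7 → [stop 2:19] → stop 2 (19)
Return stop 2→Hub: 14.
Total = 3 + 12 + 4 + 12 + 4 + 12 + 19 + 14 = 80.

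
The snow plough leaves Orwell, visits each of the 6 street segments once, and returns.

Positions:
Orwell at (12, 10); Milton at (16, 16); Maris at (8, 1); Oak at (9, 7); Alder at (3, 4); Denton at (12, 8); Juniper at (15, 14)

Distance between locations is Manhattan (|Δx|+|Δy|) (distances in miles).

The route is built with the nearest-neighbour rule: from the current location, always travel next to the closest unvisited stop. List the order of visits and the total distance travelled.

At Orwell the remaining stops are Denton 2, Oak 6, Juniper 7, Milton 10, Maris 13, Alder 15; go to Denton.
At Denton the remaining stops are Oak 4, Juniper 9, Maris 11, Milton 12, Alder 13; go to Oak.
At Oak the remaining stops are Maris 7, Alder 9, Juniper 13, Milton 16; go to Maris.
At Maris the remaining stops are Alder 8, Juniper 20, Milton 23; go to Alder.
At Alder the remaining stops are Juniper 22, Milton 25; go to Juniper.
At Juniper the remaining stops are Milton 3; go to Milton.
Return Milton→Orwell: 10.
Total = 2 + 4 + 7 + 8 + 22 + 3 + 10 = 56.

56 miles along Orwell → Denton → Oak → Maris → Alder → Juniper → Milton → Orwell.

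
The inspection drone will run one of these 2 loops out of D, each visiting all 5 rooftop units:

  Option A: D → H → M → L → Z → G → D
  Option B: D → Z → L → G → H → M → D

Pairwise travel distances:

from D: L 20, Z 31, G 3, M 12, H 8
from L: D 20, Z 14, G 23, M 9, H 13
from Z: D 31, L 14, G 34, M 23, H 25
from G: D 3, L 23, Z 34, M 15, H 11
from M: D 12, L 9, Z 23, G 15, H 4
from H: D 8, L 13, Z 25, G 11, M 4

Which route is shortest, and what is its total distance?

Shortest is Option A, total 72.

Option A: 8 + 4 + 9 + 14 + 34 + 3 = 72
Option B: 31 + 14 + 23 + 11 + 4 + 12 = 95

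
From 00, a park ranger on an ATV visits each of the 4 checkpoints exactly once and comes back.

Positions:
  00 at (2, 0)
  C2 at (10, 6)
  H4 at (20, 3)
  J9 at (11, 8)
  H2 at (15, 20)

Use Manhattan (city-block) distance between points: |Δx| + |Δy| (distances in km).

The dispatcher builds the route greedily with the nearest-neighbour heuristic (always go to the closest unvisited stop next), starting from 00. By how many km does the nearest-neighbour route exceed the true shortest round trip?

From 00: C2=14, J9=17, H4=21, H2=33 → choose C2 (14).
From C2: J9=3, H4=13, H2=19 → choose J9 (3).
From J9: H4=14, H2=16 → choose H4 (14).
From H4: H2=22 → choose H2 (22).
NN route 00 → C2 → J9 → H4 → H2 → 00 costs 86.
Optimal: 00 → C2 → J9 → H2 → H4 → 00 costs 76 (by enumerating all 12 distinct tours).
Excess = 86 − 76 = 10.

10 km longer than the optimal tour.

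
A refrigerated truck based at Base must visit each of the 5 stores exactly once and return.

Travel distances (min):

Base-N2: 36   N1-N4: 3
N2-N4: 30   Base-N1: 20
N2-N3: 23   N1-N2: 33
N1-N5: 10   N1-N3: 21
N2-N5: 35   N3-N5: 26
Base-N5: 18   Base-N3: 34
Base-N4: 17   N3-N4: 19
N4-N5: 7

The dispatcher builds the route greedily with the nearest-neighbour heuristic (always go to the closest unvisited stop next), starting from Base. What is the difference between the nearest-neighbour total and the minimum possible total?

7 min longer than the optimal tour.

Base: N4=17, N5=18, N1=20, N3=34, N2=36 ⇒ N4
N4: N1=3, N5=7, N3=19, N2=30 ⇒ N1
N1: N5=10, N3=21, N2=33 ⇒ N5
N5: N3=26, N2=35 ⇒ N3
N3: N2=23 ⇒ N2
NN route Base → N4 → N1 → N5 → N3 → N2 → Base costs 115.
Optimal: Base → N2 → N3 → N1 → N4 → N5 → Base costs 108 (by enumerating all 60 distinct tours).
Excess = 115 − 108 = 7.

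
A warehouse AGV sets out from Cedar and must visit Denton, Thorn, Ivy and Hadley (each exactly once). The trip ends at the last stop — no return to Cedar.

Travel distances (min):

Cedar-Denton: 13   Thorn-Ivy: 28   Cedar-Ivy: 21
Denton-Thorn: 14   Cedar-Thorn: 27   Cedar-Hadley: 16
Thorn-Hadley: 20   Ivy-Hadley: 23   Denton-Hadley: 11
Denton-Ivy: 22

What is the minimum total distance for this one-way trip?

Shortest open route: 69 min.

There are 4! = 24 possible orderings.
Cedar → Denton → Thorn → Ivy → Hadley: 13+14+28+23 = 78
Cedar → Denton → Thorn → Hadley → Ivy: 13+14+20+23 = 70
Cedar → Denton → Ivy → Thorn → Hadley: 13+22+28+20 = 83
Cedar → Denton → Ivy → Hadley → Thorn: 13+22+23+20 = 78
Cedar → Denton → Hadley → Thorn → Ivy: 13+11+20+28 = 72
Cedar → Denton → Hadley → Ivy → Thorn: 13+11+23+28 = 75
Cedar → Thorn → Denton → Ivy → Hadley: 27+14+22+23 = 86
Cedar → Thorn → Denton → Hadley → Ivy: 27+14+11+23 = 75
Cedar → Thorn → Ivy → Denton → Hadley: 27+28+22+11 = 88
Cedar → Thorn → Ivy → Hadley → Denton: 27+28+23+11 = 89
Cedar → Thorn → Hadley → Denton → Ivy: 27+20+11+22 = 80
Cedar → Thorn → Hadley → Ivy → Denton: 27+20+23+22 = 92
Cedar → Ivy → Denton → Thorn → Hadley: 21+22+14+20 = 77
Cedar → Ivy → Denton → Hadley → Thorn: 21+22+11+20 = 74
… (10 more)
Cedar → Ivy → Hadley → Denton → Thorn: 21+23+11+14 = 69  ← best
The minimum is 69.
One shortest path: Cedar → Ivy → Hadley → Denton → Thorn.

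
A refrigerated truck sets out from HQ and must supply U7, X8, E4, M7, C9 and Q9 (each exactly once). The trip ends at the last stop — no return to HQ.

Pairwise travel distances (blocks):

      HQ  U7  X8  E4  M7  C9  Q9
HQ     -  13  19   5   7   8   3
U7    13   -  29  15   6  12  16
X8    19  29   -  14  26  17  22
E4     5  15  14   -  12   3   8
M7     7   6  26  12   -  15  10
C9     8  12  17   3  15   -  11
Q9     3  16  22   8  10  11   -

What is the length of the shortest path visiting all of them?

Shortest open route: 48 blocks.

There are 6! = 720 possible orderings.
HQ→U7→X8→E4→M7→C9→Q9: 13+29+14+12+15+11 = 94
HQ→U7→X8→E4→M7→Q9→C9: 13+29+14+12+10+11 = 89
HQ→U7→X8→E4→C9→M7→Q9: 13+29+14+3+15+10 = 84
HQ→U7→X8→E4→C9→Q9→M7: 13+29+14+3+11+10 = 80
HQ→U7→X8→E4→Q9→M7→C9: 13+29+14+8+10+15 = 89
HQ→U7→X8→E4→Q9→C9→M7: 13+29+14+8+11+15 = 90
HQ→U7→X8→M7→E4→C9→Q9: 13+29+26+12+3+11 = 94
HQ→U7→X8→M7→E4→Q9→C9: 13+29+26+12+8+11 = 99
… (712 more)
HQ→Q9→M7→U7→C9→E4→X8: 3+10+6+12+3+14 = 48  ← best
The minimum is 48.
One shortest path: HQ → Q9 → M7 → U7 → C9 → E4 → X8.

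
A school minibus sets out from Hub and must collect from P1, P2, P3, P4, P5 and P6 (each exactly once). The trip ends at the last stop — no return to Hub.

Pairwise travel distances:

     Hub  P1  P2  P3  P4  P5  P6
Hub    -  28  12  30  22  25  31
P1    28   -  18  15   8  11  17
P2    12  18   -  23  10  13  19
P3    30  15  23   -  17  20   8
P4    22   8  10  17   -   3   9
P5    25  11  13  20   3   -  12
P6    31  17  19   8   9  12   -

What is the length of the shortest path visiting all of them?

There are 6! = 720 possible orderings.
Hub → P1 → P2 → P3 → P4 → P5 → P6: 28+18+23+17+3+12 = 101
Hub → P1 → P2 → P3 → P4 → P6 → P5: 28+18+23+17+9+12 = 107
Hub → P1 → P2 → P3 → P5 → P4 → P6: 28+18+23+20+3+9 = 101
Hub → P1 → P2 → P3 → P5 → P6 → P4: 28+18+23+20+12+9 = 110
Hub → P1 → P2 → P3 → P6 → P4 → P5: 28+18+23+8+9+3 = 89
Hub → P1 → P2 → P3 → P6 → P5 → P4: 28+18+23+8+12+3 = 92
Hub → P1 → P2 → P4 → P3 → P5 → P6: 28+18+10+17+20+12 = 105
Hub → P1 → P2 → P4 → P3 → P6 → P5: 28+18+10+17+8+12 = 93
… (712 more)
Hub → P2 → P4 → P5 → P1 → P3 → P6: 12+10+3+11+15+8 = 59  ← best
The minimum is 59.
One shortest path: Hub → P2 → P4 → P5 → P1 → P3 → P6.

Minimum one-way distance = 59.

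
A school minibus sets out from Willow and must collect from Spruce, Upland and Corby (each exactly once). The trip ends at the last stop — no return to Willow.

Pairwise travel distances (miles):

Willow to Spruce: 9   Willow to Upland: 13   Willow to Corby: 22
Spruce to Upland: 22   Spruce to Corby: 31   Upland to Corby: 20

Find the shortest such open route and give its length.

There are 3! = 6 possible orderings.
Willow→Spruce→Upland→Corby: 9+22+20 = 51
Willow→Spruce→Corby→Upland: 9+31+20 = 60
Willow→Upland→Spruce→Corby: 13+22+31 = 66
Willow→Upland→Corby→Spruce: 13+20+31 = 64
Willow→Corby→Spruce→Upland: 22+31+22 = 75
Willow→Corby→Upland→Spruce: 22+20+22 = 64
The minimum is 51.
One shortest path: Willow → Spruce → Upland → Corby.

Shortest open route: 51 miles.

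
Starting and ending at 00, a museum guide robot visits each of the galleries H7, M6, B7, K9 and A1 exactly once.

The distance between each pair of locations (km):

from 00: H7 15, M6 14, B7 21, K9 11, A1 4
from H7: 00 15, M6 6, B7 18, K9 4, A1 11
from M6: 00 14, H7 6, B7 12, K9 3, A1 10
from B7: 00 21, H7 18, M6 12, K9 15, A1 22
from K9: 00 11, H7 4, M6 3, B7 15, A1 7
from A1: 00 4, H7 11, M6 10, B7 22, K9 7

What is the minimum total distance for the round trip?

54 km — the shortest possible round trip.

There are 60 distinct closed tours to check (reversals are equivalent).
00→H7→M6→B7→K9→A1→00: 15+6+12+15+7+4 = 59
00→H7→M6→B7→A1→K9→00: 15+6+12+22+7+11 = 73
00→H7→M6→K9→B7→A1→00: 15+6+3+15+22+4 = 65
00→H7→M6→K9→A1→B7→00: 15+6+3+7+22+21 = 74
00→H7→M6→A1→B7→K9→00: 15+6+10+22+15+11 = 79
00→H7→M6→A1→K9→B7→00: 15+6+10+7+15+21 = 74
00→H7→B7→M6→K9→A1→00: 15+18+12+3+7+4 = 59
00→H7→B7→M6→A1→K9→00: 15+18+12+10+7+11 = 73
00→H7→B7→K9→M6→A1→00: 15+18+15+3+10+4 = 65
00→H7→B7→K9→A1→M6→00: 15+18+15+7+10+14 = 79
00→H7→B7→A1→M6→K9→00: 15+18+22+10+3+11 = 79
00→H7→B7→A1→K9→M6→00: 15+18+22+7+3+14 = 79
00→H7→K9→M6→B7→A1→00: 15+4+3+12+22+4 = 60
00→H7→K9→M6→A1→B7→00: 15+4+3+10+22+21 = 75
… (46 more)
00→B7→M6→H7→K9→A1→00: 21+12+6+4+7+4 = 54  ← best
The minimum is 54.
One optimal route: 00 → B7 → M6 → H7 → K9 → A1 → 00 (or its reverse).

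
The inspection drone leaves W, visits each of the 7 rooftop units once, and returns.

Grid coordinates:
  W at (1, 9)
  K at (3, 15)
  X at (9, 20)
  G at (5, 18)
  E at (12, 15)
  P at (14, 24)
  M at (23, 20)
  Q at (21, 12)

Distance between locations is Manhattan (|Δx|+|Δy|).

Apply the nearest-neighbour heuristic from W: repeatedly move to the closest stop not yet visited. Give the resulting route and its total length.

From W: distances to unvisited — K=8, G=13, E=17, X=19, Q=23, P=28, M=33. Nearest is K (8).
From K: distances to unvisited — G=5, E=9, X=11, P=20, Q=21, M=25. Nearest is G (5).
From G: distances to unvisited — X=6, E=10, P=15, M=20, Q=22. Nearest is X (6).
From X: distances to unvisited — E=8, P=9, M=14, Q=20. Nearest is E (8).
From E: distances to unvisited — P=11, Q=12, M=16. Nearest is P (11).
From P: distances to unvisited — M=13, Q=19. Nearest is M (13).
From M: distances to unvisited — Q=10. Nearest is Q (10).
Return Q→W: 23.
Total = 8 + 5 + 6 + 8 + 11 + 13 + 10 + 23 = 84.

Total distance 84 via the nearest-neighbour route W → K → G → X → E → P → M → Q → W.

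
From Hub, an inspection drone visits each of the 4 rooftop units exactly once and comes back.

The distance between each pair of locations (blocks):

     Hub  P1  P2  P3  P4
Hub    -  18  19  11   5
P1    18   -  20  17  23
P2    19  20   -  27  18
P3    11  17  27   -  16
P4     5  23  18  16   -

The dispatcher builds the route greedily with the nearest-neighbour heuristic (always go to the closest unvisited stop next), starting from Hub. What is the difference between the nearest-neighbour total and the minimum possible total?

Hub: P4=5, P3=11, P1=18, P2=19 ⇒ P4
P4: P3=16, P2=18, P1=23 ⇒ P3
P3: P1=17, P2=27 ⇒ P1
P1: P2=20 ⇒ P2
NN route Hub → P4 → P3 → P1 → P2 → Hub costs 77.
Optimal: Hub → P3 → P1 → P2 → P4 → Hub costs 71 (by enumerating all 12 distinct tours).
Excess = 77 − 71 = 6.

The nearest-neighbour route is 6 blocks longer than optimal.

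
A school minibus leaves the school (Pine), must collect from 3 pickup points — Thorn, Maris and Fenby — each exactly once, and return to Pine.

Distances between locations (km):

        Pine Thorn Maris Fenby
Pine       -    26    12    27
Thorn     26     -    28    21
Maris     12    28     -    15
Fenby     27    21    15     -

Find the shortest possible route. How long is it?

Pine → Thorn → Maris → Fenby → Pine: 26+28+15+27 = 96
Pine → Thorn → Fenby → Maris → Pine: 26+21+15+12 = 74
Pine → Maris → Thorn → Fenby → Pine: 12+28+21+27 = 88
The minimum is 74.
One optimal route: Pine → Thorn → Fenby → Maris → Pine (or its reverse).

74 km — the shortest possible round trip.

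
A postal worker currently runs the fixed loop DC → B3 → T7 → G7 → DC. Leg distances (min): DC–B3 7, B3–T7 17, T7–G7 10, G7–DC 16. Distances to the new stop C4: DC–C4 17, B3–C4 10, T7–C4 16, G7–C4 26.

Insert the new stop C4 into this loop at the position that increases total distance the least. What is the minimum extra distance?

Adding 9 min by placing C4 on the B3–T7 leg.

Insertion cost between consecutive stops i–j is d(i,C4) + d(C4,j) − d(i,j):
  between DC and B3: 17 + 10 − 7 = 20
  between B3 and T7: 10 + 16 − 17 = 9
  between T7 and G7: 16 + 26 − 10 = 32
  between G7 and DC: 26 + 17 − 16 = 27
Cheapest insertion is between B3 and T7, adding 9.
New total = 50 + 9 = 59.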